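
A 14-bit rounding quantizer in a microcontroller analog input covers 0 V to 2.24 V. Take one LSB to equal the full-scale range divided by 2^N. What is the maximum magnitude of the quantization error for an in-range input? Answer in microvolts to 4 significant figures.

68.36 µV

Span = 2.24 V.
LSB = 2.24 V / 2^14 = 136.719 µV.
A rounding quantizer has |error| ≤ LSB/2 = 68.36 µV.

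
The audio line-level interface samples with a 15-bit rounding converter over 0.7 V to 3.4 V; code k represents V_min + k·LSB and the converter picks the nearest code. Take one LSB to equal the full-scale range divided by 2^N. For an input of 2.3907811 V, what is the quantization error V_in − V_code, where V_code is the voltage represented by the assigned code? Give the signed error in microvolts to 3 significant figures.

−14.8 µV

Range = 3.4 − (0.7) = 2.7 V. LSB = 2.7 V / 2^15 ≈ 82.40 µV.
Position in LSBs: (2.3907811 − (0.7)) × 32768/2.7 = 20519.8204; rounding gives k = 20520.
V_code = V_min + k × range/2^15 = 0.7 + 20520 × 2.7/32768 = 2.3907958984 V.
e = 2.3907811 − (2.3907958984) = −14.8 µV.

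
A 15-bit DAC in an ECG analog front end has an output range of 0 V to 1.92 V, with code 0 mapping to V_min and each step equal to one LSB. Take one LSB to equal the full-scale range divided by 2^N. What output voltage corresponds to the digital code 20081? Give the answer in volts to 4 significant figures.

Span = 1.92 V. LSB = 1.92 V / 2^15.
V_out = V_min + code × LSB = 0 V + 20081 × 1.92 V / 32768
      = 0 V + 1.17662 V = 1.17662 V.

1.177 V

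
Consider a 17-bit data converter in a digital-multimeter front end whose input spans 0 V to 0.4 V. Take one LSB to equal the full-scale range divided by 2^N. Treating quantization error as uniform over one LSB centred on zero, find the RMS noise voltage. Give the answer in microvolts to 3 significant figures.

0.881 µV

V_FS = 0.4 V.
One LSB is 0.4 V / 131072 = 3.0518 µV.
V_rms = LSB/√12 = 3.0518 µV / √12 = 0.881 µV.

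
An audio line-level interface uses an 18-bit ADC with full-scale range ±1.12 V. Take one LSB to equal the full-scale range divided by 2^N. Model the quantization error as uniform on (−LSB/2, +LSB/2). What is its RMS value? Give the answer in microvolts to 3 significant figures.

The full-scale span is 1.12 − (-1.12) = 2.24 V.
LSB = 2.24 V / 2^18 = 8.5449 µV.
V_rms = LSB/√12 = 8.5449 µV / √12 = 2.47 µV.

2.47 µV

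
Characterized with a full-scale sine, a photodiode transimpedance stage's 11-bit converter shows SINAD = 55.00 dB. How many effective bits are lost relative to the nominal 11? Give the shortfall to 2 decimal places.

ENOB = (SINAD − 1.76)/6.02 = (55.00 − 1.76)/6.02 = 8.8439 bits.
Lost resolution: 11 − 8.8439 = 2.1561 bits.

2.16 bits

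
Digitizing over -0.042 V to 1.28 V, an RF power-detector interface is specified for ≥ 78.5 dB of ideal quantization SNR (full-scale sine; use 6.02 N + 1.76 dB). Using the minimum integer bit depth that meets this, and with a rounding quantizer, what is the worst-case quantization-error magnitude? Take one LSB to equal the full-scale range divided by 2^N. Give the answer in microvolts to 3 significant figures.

Range = 1.28 − (-0.042) = 1.322 V.
6.02 N + 1.76 ≥ 78.5 gives N ≥ 12.748, so the minimum integer is 13.
LSB = 1.322 V / 2^13 = 161.38 µV.
Max error for round-to-nearest is LSB/2 = 80.7 µV.

80.7 µV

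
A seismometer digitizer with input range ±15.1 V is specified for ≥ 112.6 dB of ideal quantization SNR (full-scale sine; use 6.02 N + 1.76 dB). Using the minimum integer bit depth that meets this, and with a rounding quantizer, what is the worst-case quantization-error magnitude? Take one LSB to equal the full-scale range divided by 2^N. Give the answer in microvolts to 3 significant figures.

Full-scale range = 15.1 V − (-15.1 V) = 30.2 V.
Required N = ⌈(112.6 − 1.76)/6.02⌉ = ⌈18.412⌉ = 19.
LSB = 30.2 V ÷ 2^19 = 30.2/524288 V = 57.602 µV.
Max error for round-to-nearest is LSB/2 = 28.8 µV.

28.8 µV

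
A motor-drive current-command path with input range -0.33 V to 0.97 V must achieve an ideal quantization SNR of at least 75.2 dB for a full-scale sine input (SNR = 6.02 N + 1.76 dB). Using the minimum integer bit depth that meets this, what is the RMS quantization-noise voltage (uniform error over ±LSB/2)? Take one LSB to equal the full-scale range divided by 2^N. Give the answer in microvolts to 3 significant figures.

45.8 µV

Full-scale range = 0.97 V − (-0.33 V) = 1.3 V.
6.02 N + 1.76 ≥ 75.2 gives N ≥ 12.199, so the minimum integer is 13.
LSB = 1.3 V / 2^13 = 158.69 µV.
RMS noise = LSB/√12 = 45.8 µV.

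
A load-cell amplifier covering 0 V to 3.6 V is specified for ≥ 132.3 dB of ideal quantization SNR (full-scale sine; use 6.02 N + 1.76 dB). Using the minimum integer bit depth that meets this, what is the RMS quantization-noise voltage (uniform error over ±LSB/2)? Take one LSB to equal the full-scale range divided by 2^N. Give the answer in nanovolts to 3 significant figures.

248 nV

Full-scale range = 3.6 V.
N ≥ (132.3 − 1.76)/6.02 = 21.684 → N_min = 22.
LSB = 3.6 V ÷ 2^22 = 3.6/4194304 V = 0.85831 µV.
σ_q = LSB/√12 = 0.85831 µV/3.4641 = 248 nV.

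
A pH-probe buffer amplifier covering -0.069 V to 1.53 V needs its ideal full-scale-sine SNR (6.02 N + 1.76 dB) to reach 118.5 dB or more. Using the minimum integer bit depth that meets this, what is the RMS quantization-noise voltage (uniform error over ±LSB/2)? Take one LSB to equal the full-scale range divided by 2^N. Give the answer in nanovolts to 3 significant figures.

The full-scale span is 1.53 − (-0.069) = 1.599 V.
N ≥ (118.5 − 1.76)/6.02 = 19.392 → N_min = 20.
LSB = 1.599 V / 2^20 = 1.5249 µV.
σ_q = LSB/√12 = 1.5249 µV/3.4641 = 440 nV.

440 nV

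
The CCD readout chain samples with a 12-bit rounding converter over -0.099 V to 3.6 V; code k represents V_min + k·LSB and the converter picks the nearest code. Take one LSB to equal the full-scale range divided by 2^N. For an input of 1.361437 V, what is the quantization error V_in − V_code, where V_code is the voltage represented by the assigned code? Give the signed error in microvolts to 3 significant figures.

Range = 3.6 − (-0.099) = 3.699 V. LSB = 3.699 V / 2^12 ≈ 0.9031 mV.
(V_in − V_min)/LSB = (1.361437 − (-0.099)) × 4096/3.699 = 1617.1803 → nearest code k = 1617.
Reconstructed level: -0.099 + 1617 × 3.699/4096 V = 1.361274170 V.
Error = V_in − V_code = 1.361437 − (1.361274170) = +163 µV.

+163 µV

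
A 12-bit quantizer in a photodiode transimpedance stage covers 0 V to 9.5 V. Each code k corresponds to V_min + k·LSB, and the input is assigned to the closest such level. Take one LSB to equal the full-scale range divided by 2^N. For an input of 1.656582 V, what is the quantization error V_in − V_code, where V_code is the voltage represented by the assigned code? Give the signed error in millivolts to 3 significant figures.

+0.576 mV

Span = 9.5 V. LSB = 9.5 V / 2^12 ≈ 2.319 mV.
(1.656582 − (0)) / LSB = 1.656582 × 4096/9.5 = 714.2484. Nearest integer: k = 714.
V_code = 0 + (714/4096) × 9.5 = 1.656005859 V.
e = 1.656582 − (1.656005859) = +0.576 mV.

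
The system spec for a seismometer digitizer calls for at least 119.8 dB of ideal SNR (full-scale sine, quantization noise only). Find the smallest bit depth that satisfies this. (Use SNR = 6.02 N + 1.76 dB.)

20 bits

Required N = ⌈(119.8 − 1.76)/6.02⌉ = ⌈19.608⌉ = 20.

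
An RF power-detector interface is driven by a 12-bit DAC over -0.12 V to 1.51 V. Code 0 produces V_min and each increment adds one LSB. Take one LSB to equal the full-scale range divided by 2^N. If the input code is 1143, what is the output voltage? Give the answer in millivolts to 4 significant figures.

The full-scale span is 1.51 − (-0.12) = 1.63 V. LSB = 1.63 V / 2^12.
Output = V_min + (1143/4096) × range = -0.12 + 0.279053 × 1.63 V
      = -0.12 V + 0.454856 V = 0.334856 V.

334.9 mV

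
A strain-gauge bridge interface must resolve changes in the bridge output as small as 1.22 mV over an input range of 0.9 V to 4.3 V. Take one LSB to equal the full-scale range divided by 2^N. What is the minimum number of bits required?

Full-scale range = 4.3 V − (0.9 V) = 3.4 V.
3.4 V / 1.22 mV = 2787. Since 2^11 = 2048 and 2^12 = 4096, N = 12.

12 bits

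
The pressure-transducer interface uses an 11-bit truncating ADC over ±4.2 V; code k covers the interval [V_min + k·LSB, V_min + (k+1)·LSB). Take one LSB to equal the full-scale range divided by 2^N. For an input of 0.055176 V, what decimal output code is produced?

The full-scale span is 4.2 − (-4.2) = 8.4 V. LSB = 8.4 V / 2^11 ≈ 4.102 mV.
V_in − V_min = 0.055176 − (-4.2) = 4.255176 V.
Divide by LSB: 4.255176 × 2048/8.4 = 1037.4524.
Truncating gives code 1037.

1037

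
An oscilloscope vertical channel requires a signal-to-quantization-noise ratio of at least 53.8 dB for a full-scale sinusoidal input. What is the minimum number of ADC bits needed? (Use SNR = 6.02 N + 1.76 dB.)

9 bits

Required N = ⌈(53.8 − 1.76)/6.02⌉ = ⌈8.645⌉ = 9.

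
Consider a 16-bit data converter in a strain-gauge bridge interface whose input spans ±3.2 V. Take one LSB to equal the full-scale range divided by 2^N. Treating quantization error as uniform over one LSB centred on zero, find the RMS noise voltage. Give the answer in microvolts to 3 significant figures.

The full-scale span is 3.2 − (-3.2) = 6.4 V.
One LSB is 6.4 V / 65536 = 97.656 µV.
For a uniform distribution on [−LSB/2, +LSB/2], V_rms = LSB/√12 = 97.656 µV/3.4641 = 28.2 µV.

28.2 µV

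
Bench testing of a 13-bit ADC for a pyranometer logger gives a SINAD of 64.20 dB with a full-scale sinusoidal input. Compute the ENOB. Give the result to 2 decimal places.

ENOB = (64.20 − 1.76)/6.02 = 10.3721 bits.

10.37 bits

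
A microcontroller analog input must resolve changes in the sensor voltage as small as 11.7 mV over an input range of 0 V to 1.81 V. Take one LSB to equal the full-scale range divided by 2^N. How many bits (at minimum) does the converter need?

Span = 1.81 V.
Levels needed ≥ 1.81/11.7 mV = 154.7. 2^8 = 256 suffices, so N_min = 8.

8 bits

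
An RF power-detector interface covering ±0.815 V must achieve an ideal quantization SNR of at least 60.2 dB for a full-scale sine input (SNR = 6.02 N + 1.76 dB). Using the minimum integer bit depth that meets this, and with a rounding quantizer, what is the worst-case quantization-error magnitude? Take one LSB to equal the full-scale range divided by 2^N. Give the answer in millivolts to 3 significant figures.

0.796 mV

Range = 0.815 − (-0.815) = 1.63 V.
N ≥ (60.2 − 1.76)/6.02 = 9.708 → N_min = 10.
One LSB is 1.63 V / 1024 = 1.5918 mV.
|e|_max = LSB/2 = 0.796 mV.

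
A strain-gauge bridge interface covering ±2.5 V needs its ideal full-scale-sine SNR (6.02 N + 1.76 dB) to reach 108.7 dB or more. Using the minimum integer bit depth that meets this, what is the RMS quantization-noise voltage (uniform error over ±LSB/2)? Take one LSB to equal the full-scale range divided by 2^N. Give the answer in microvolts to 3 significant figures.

The full-scale span is 2.5 − (-2.5) = 5 V.
Solving 6.02 N ≥ 108.7 − 1.76: N ≥ 17.764. Round up → N = 18.
Step size = 5/262144 V = 19.073 µV.
V_rms = LSB/√12 = 5.51 µV.

5.51 µV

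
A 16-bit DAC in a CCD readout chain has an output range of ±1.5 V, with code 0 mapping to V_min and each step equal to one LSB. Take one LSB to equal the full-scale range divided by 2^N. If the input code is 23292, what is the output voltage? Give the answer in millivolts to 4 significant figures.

Span: 1.5 V − (-1.5 V) = 3 V. LSB = 3 V / 2^16.
Output = V_min + (23292/65536) × range = -1.5 + 0.355408 × 3 V
      = -1.5 + 1.06622 = -0.433777 V.

-433.8 mV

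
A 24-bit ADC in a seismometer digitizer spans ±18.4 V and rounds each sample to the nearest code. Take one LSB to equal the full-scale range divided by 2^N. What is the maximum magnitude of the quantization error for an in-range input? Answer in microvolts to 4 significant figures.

Span: 18.4 V − (-18.4 V) = 36.8 V.
One LSB is 36.8 V / 16777216 = 2.19345 µV.
A rounding quantizer has |error| ≤ LSB/2 = 1.097 µV.

1.097 µV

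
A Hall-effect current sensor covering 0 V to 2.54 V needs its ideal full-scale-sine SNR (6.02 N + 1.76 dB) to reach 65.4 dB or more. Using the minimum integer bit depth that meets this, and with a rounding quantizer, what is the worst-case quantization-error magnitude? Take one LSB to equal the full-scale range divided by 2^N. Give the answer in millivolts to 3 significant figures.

Full-scale range = 2.54 V.
N ≥ (65.4 − 1.76)/6.02 = 10.571 → N_min = 11.
LSB = 2.54 V / 2^11 = 1.2402 mV.
|e|_max = LSB/2 = 0.620 mV.

0.620 mV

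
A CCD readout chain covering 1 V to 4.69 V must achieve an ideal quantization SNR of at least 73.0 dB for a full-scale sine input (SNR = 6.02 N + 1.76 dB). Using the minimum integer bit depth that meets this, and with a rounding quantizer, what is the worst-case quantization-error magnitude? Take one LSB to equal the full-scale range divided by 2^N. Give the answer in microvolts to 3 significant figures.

450 µV

Range = 4.69 − (1) = 3.69 V.
N ≥ (73.0 − 1.76)/6.02 = 11.834 → N_min = 12.
LSB = 3.69 V / 2^12 = 0.90088 mV.
Max error for round-to-nearest is LSB/2 = 450 µV.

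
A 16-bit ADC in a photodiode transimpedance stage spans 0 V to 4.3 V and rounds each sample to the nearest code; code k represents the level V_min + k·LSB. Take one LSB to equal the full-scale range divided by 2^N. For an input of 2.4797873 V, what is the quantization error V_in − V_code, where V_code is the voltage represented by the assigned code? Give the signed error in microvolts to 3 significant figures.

Full-scale range = 4.3 V. LSB = 4.3 V / 2^16 ≈ 65.61 µV.
(2.4797873 − (0)) / LSB = 2.4797873 × 65536/4.3 = 37794.2652. Nearest integer: k = 37794.
V_code = V_min + k × range/2^16 = 0 + 37794 × 4.3/65536 = 2.4797698975 V.
e = 2.4797873 − (2.4797698975) = +17.4 µV.

+17.4 µV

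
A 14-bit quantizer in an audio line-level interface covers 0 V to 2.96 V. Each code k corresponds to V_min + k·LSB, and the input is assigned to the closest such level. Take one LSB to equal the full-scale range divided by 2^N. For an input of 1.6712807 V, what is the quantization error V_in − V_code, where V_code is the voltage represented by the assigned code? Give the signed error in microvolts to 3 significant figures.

Full-scale range = 2.96 V. LSB = 2.96 V / 2^14 ≈ 180.7 µV.
Position in LSBs: (1.6712807 − (0)) × 16384/2.96 = 9250.7645; rounding gives k = 9251.
V_code = V_min + k × range/2^14 = 0 + 9251 × 2.96/16384 = 1.6713232422 V.
Error = V_in − V_code = 1.6712807 − (1.6713232422) = −42.5 µV.

−42.5 µV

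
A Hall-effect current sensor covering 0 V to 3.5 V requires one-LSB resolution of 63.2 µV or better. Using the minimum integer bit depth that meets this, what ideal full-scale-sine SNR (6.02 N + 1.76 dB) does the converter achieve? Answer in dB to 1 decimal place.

Range is 3.5 V.
3.5 V / 63.2 µV = 55380. Since 2^15 = 32768 and 2^16 = 65536, N = 16.
6.02(16) + 1.76 = 98.08 dB.

98.1 dB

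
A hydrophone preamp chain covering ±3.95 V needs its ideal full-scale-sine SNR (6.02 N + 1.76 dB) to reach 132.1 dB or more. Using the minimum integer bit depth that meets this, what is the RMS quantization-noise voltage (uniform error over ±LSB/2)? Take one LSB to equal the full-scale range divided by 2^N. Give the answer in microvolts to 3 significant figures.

0.544 µV

Span: 3.95 V − (-3.95 V) = 7.9 V.
6.02 N + 1.76 ≥ 132.1 gives N ≥ 21.651, so the minimum integer is 22.
Step size = 7.9/4194304 V = 1.8835 µV.
V_rms = LSB/√12 = 0.544 µV.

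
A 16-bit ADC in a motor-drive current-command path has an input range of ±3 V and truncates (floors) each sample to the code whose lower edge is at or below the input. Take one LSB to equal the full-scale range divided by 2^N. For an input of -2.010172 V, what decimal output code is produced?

10811

Range = 3 − (-3) = 6 V. LSB = 6 V / 2^16 ≈ 91.55 µV.
V_in − V_min = -2.010172 − (-3) = 0.989828 V.
Divide by LSB: 0.989828 × 65536/6 = 10811.5613.
Truncating gives code 10811.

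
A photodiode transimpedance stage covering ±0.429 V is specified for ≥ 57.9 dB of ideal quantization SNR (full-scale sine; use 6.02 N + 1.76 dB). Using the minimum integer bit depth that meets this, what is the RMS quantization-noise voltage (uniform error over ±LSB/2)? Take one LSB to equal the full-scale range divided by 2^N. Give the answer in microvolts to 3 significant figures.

242 µV

Span: 0.429 V − (-0.429 V) = 0.858 V.
Required N = ⌈(57.9 − 1.76)/6.02⌉ = ⌈9.326⌉ = 10.
LSB = 0.858 V / 2^10 = 0.83789 mV.
σ_q = LSB/√12 = 0.83789 mV/3.4641 = 242 µV.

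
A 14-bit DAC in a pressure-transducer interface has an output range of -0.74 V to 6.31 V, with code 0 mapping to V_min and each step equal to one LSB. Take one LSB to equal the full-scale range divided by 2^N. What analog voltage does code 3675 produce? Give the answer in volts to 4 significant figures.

Range = 6.31 − (-0.74) = 7.05 V. LSB = 7.05 V / 2^14.
V_out = V_min + code × LSB = -0.74 V + 3675 × 7.05 V / 16384
      = -0.74 + 1.58134 = 0.841345 V.

0.8413 V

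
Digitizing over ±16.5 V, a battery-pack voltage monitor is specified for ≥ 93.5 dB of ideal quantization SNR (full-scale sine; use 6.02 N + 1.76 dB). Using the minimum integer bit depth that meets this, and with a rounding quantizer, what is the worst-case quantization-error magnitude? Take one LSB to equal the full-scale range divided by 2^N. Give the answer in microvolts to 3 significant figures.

252 µV

Range = 16.5 − (-16.5) = 33 V.
6.02 N + 1.76 ≥ 93.5 gives N ≥ 15.239, so the minimum integer is 16.
Step size = 33/65536 V = 0.50354 mV.
Max error for round-to-nearest is LSB/2 = 252 µV.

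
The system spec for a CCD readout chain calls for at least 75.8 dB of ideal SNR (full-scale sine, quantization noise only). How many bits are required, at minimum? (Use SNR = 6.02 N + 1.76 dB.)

13 bits

6.02 N + 1.76 ≥ 75.8 gives N ≥ 12.299, so the minimum integer is 13.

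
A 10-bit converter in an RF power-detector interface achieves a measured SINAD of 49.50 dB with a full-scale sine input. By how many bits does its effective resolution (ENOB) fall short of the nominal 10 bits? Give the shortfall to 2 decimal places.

2.07 bits

N_eff = (49.50 − 1.76)/6.02 = 7.9302 bits.
Lost resolution: 10 − 7.9302 = 2.0698 bits.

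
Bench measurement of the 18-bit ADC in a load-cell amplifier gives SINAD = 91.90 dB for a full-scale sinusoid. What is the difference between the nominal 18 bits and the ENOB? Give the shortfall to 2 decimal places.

Effective bits = (91.90 − 1.76)/6.02 = 14.9734.
Shortfall = 18 − 14.9734 = 3.0266 bits.

3.03 bits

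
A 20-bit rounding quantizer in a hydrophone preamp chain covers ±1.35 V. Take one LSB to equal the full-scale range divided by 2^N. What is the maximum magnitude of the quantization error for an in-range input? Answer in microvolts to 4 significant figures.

1.287 µV

The full-scale span is 1.35 − (-1.35) = 2.7 V.
LSB = 2.7 V / 2^20 = 2.57492 µV.
|e|_max = LSB/2 = 1.287 µV.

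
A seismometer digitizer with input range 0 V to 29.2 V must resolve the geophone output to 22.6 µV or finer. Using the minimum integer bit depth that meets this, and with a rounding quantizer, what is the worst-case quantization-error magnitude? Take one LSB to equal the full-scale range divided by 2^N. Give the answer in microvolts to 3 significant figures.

Span = 29.2 V.
Need 2^N ≥ 29.2 V / 22.6 µV = 1.292e6 → N_min = 21.
One LSB is 29.2 V / 2097152 = 13.924 µV.
|e|_max = LSB/2 = 6.96 µV.

6.96 µV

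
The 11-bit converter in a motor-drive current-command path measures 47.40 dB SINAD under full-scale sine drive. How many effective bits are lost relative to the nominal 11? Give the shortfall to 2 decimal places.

3.42 bits

Effective bits = (47.40 − 1.76)/6.02 = 7.5814.
Lost resolution: 11 − 7.5814 = 3.4186 bits.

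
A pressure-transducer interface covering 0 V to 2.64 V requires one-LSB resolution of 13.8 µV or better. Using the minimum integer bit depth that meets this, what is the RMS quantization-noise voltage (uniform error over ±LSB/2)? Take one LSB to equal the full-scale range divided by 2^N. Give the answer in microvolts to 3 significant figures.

V_FS = 2.64 V.
Required number of levels: 2.64/13.8 µV = 191300; smallest N with 2^N ≥ that is 18.
LSB = 2.64 V / 2^18 = 10.071 µV.
RMS noise = LSB/√12 = 2.91 µV.

2.91 µV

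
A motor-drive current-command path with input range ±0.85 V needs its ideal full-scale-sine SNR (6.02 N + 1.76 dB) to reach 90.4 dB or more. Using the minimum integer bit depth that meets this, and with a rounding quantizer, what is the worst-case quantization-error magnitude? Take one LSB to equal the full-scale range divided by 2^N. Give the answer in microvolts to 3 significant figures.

25.9 µV

The full-scale span is 0.85 − (-0.85) = 1.7 V.
Required N = ⌈(90.4 − 1.76)/6.02⌉ = ⌈14.724⌉ = 15.
One LSB is 1.7 V / 32768 = 51.880 µV.
Half an LSB is 25.9 µV.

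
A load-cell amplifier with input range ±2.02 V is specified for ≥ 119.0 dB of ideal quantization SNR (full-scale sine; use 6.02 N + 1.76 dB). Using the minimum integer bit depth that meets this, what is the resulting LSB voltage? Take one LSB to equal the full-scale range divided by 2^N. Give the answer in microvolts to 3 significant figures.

3.85 µV

Span: 2.02 V − (-2.02 V) = 4.04 V.
6.02 N + 1.76 ≥ 119.0 gives N ≥ 19.475, so the minimum integer is 20.
LSB = 4.04 V / 2^20 = 3.85 µV.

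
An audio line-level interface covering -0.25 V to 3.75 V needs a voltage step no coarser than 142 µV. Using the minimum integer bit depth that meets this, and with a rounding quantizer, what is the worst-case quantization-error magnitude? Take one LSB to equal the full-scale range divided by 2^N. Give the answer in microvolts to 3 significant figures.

61.0 µV

Range = 3.75 − (-0.25) = 4 V.
Levels needed ≥ 4/142 µV = 28170. 2^15 = 32768 suffices, so N_min = 15.
LSB = 4 V ÷ 2^15 = 4/32768 V = 122.07 µV.
Max error for round-to-nearest is LSB/2 = 61.0 µV.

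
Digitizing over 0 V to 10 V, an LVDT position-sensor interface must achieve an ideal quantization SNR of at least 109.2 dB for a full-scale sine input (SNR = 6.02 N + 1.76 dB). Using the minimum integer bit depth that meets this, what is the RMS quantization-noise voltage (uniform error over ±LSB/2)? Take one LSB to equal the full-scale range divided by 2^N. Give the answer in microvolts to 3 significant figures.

Full-scale range = 10 V.
Solving 6.02 N ≥ 109.2 − 1.76: N ≥ 17.847. Round up → N = 18.
LSB = 10 V / 2^18 = 38.147 µV.
RMS noise = LSB/√12 = 11.0 µV.

11.0 µV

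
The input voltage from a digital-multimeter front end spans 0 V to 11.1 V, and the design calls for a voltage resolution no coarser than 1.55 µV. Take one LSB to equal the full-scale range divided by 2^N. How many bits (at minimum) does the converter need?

Range is 11.1 V.
Required number of levels: 11.1/1.55 µV = 7.1613e6; smallest N with 2^N ≥ that is 23.

23 bits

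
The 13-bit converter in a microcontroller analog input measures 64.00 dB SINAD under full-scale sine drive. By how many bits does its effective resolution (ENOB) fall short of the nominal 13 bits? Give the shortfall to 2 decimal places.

2.66 bits

Effective bits = (64.00 − 1.76)/6.02 = 10.3389.
13 − 10.3389 = 2.66 bits below nominal.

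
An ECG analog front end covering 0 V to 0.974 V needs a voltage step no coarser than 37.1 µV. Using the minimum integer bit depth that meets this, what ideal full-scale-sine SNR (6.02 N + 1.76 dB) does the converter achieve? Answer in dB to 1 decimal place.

92.1 dB

Full-scale range = 0.974 V.
Need 2^N ≥ 0.974 V / 37.1 µV = 26250 → N_min = 15.
Ideal SNR at N = 15: 6.02·15 + 1.76 = 92.1 dB.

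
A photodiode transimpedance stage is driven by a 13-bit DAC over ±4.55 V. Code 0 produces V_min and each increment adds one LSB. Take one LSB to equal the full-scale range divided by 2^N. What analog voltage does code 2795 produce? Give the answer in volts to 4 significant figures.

-1.445 V

The full-scale span is 4.55 − (-4.55) = 9.1 V. LSB = 9.1 V / 2^13.
Output = V_min + (2795/8192) × range = -4.55 + 0.341187 × 9.1 V
      = -4.55 V + 3.10480 V = -1.44520 V.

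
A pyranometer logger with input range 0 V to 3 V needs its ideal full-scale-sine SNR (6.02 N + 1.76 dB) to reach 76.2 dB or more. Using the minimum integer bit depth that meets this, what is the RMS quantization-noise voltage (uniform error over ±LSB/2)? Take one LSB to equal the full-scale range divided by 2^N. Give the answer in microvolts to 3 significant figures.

V_FS = 3 V.
6.02 N + 1.76 ≥ 76.2 gives N ≥ 12.365, so the minimum integer is 13.
One LSB is 3 V / 8192 = 366.21 µV.
RMS noise = LSB/√12 = 106 µV.

106 µV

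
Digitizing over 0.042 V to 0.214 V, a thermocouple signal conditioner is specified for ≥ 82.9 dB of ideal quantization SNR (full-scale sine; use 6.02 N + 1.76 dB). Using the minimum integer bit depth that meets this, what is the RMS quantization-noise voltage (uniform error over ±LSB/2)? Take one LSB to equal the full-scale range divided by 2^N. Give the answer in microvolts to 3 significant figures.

3.03 µV

The full-scale span is 0.214 − (0.042) = 0.172 V.
N ≥ (82.9 − 1.76)/6.02 = 13.478 → N_min = 14.
One LSB is 0.172 V / 16384 = 10.498 µV.
σ_q = LSB/√12 = 10.498 µV/3.4641 = 3.03 µV.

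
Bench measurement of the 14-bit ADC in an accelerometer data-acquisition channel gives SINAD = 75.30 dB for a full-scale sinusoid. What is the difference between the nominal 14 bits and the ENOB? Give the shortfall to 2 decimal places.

1.78 bits

ENOB = (SINAD − 1.76)/6.02 = (75.30 − 1.76)/6.02 = 12.2159 bits.
14 − 12.2159 = 1.78 bits below nominal.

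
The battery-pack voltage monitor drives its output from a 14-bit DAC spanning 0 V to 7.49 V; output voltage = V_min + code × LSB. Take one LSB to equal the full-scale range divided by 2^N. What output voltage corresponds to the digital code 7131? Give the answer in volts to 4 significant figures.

V_FS = 7.49 V. LSB = 7.49 V / 2^14.
Output = V_min + (7131/16384) × range = 0 + 0.435242 × 7.49 V
      = 0 + 3.25996 = 3.25996 V.

3.260 V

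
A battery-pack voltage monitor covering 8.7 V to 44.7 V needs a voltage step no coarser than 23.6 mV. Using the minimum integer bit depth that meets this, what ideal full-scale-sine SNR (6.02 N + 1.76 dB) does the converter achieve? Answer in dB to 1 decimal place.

Full-scale range = 44.7 V − (8.7 V) = 36 V.
Required number of levels: 36/23.6 mV = 1525.4; smallest N with 2^N ≥ that is 11.
6.02(11) + 1.76 = 67.98 dB.

68.0 dB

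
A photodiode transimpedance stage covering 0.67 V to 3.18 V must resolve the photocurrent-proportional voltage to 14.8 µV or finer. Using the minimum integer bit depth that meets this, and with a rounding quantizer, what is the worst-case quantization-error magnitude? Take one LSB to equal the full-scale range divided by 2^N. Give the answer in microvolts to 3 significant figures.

Range = 3.18 − (0.67) = 2.51 V.
Required number of levels: 2.51/14.8 µV = 169590; smallest N with 2^N ≥ that is 18.
LSB = 2.51 V / 2^18 = 9.5749 µV.
Max error for round-to-nearest is LSB/2 = 4.79 µV.

4.79 µV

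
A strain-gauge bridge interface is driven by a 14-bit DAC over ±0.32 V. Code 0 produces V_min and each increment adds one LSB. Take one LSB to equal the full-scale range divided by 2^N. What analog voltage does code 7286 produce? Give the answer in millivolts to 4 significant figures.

-35.39 mV

The full-scale span is 0.32 − (-0.32) = 0.64 V. LSB = 0.64 V / 2^14.
V_out = -0.32 + 7286 × (0.64/16384) V
      = -0.32 + 0.284609 = -0.0353906 V.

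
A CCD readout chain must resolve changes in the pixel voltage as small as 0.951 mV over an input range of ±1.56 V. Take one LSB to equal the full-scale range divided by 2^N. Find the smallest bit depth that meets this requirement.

Range = 1.56 − (-1.56) = 3.12 V.
Need 2^N ≥ 3.12 V / 0.951 mV = 3281 → N_min = 12.

12 bits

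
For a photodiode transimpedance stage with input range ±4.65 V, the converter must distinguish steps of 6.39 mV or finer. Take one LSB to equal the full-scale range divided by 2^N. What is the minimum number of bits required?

11 bits

The full-scale span is 4.65 − (-4.65) = 9.3 V.
Required number of levels: 9.3/6.39 mV = 1455.4; smallest N with 2^N ≥ that is 11.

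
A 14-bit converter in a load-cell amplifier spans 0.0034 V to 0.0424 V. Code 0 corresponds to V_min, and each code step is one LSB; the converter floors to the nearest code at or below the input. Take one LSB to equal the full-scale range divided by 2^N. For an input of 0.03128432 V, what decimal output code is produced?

11714

Span: 0.0424 V − (0.0034 V) = 0.039 V. LSB = 0.039 V / 2^14 ≈ 2.380 µV.
V_in − V_min = 0.03128432 − (0.0034) = 0.02788432 V.
Divide by LSB: 0.02788432 × 16384/0.039 = 11714.2743.
Truncating gives code 11714.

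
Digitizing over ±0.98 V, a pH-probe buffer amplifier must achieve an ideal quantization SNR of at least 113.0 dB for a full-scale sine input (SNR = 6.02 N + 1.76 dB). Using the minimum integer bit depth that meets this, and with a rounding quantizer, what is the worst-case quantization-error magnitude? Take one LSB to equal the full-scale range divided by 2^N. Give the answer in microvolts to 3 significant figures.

Range = 0.98 − (-0.98) = 1.96 V.
Solving 6.02 N ≥ 113.0 − 1.76: N ≥ 18.478. Round up → N = 19.
Step size = 1.96/524288 V = 3.7384 µV.
Half an LSB is 1.87 µV.

1.87 µV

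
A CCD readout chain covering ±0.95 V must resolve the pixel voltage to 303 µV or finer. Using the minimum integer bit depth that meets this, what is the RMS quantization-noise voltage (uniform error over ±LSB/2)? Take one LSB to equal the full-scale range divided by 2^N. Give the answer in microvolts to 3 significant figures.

Span: 0.95 V − (-0.95 V) = 1.9 V.
Levels needed ≥ 1.9/303 µV = 6271. 2^13 = 8192 suffices, so N_min = 13.
LSB = 1.9 V / 2^13 = 231.93 µV.
σ_q = LSB/√12 = 231.93 µV/3.4641 = 67.0 µV.

67.0 µV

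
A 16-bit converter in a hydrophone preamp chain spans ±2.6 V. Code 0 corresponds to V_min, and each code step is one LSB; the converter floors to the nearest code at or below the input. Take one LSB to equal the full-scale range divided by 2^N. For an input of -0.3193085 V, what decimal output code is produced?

The full-scale span is 2.6 − (-2.6) = 5.2 V. LSB = 5.2 V / 2^16 ≈ 79.35 µV.
code = ⌊(V_in − V_min)/LSB⌋ = ⌊(V_in − V_min) × 2^16 / range⌋
     = ⌊(-0.3193085 − (-2.6)) × 65536 / 5.2⌋ = ⌊2.2806915 × 65536/5.2⌋
     = ⌊28743.730⌋ = 28743.

28743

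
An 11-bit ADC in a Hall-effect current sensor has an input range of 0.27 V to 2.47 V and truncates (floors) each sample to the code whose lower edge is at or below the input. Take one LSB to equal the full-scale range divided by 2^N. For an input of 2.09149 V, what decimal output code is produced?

1695

Span: 2.47 V − (0.27 V) = 2.2 V. LSB = 2.2 V / 2^11 ≈ 1.074 mV.
(V_in − V_min) × 2^11/range = (2.09149 − (0.27)) × 2048/2.2 = 1695.642.
Floor → code = 1695.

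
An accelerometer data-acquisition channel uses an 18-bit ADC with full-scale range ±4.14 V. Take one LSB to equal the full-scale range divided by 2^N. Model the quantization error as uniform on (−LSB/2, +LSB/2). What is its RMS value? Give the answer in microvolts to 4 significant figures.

The full-scale span is 4.14 − (-4.14) = 8.28 V.
Step size = 8.28/262144 V = 31.5857 µV.
σ_q = LSB/√12 = 31.5857 µV/3.4641 = 9.118 µV.

9.118 µV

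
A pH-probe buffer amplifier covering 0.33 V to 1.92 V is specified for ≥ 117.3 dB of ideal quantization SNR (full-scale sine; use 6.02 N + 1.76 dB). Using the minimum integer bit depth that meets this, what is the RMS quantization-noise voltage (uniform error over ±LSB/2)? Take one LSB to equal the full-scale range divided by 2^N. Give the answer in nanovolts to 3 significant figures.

Full-scale range = 1.92 V − (0.33 V) = 1.59 V.
N ≥ (117.3 − 1.76)/6.02 = 19.193 → N_min = 20.
LSB = 1.59 V ÷ 2^20 = 1.59/1048576 V = 1.5163 µV.
V_rms = LSB/√12 = 438 nV.

438 nV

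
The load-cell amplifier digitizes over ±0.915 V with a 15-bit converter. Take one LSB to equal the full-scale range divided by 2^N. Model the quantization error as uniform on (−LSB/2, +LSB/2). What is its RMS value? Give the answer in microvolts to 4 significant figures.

16.12 µV

Span: 0.915 V − (-0.915 V) = 1.83 V.
Step size = 1.83/32768 V = 55.8472 µV.
RMS of a uniform error over width LSB is LSB/√12 = 16.12 µV.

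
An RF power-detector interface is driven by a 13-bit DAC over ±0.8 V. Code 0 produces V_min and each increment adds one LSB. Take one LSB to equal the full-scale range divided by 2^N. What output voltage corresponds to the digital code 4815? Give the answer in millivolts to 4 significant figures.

140.4 mV

Range = 0.8 − (-0.8) = 1.6 V. LSB = 1.6 V / 2^13.
V_out = V_min + code × LSB = -0.8 V + 4815 × 1.6 V / 8192
      = -0.8 + 0.940430 = 0.140430 V.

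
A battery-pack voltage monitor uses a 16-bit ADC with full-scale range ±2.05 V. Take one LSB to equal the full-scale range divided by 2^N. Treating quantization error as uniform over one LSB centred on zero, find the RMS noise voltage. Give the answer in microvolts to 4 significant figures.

Full-scale range = 2.05 V − (-2.05 V) = 4.1 V.
LSB = 4.1 V ÷ 2^16 = 4.1/65536 V = 62.5610 µV.
V_rms = LSB/√12 = 62.5610 µV / √12 = 18.06 µV.

18.06 µV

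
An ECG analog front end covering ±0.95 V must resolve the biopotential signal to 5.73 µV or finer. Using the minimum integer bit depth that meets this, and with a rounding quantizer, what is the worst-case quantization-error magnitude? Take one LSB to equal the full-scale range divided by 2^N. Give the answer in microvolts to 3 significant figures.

Range = 0.95 − (-0.95) = 1.9 V.
Required number of levels: 1.9/5.73 µV = 331590; smallest N with 2^N ≥ that is 19.
One LSB is 1.9 V / 524288 = 3.6240 µV.
Max error for round-to-nearest is LSB/2 = 1.81 µV.

1.81 µV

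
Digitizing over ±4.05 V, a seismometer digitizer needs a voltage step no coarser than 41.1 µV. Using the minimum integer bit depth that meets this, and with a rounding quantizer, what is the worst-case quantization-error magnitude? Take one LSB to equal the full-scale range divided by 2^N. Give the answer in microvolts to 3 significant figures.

15.4 µV

Full-scale range = 4.05 V − (-4.05 V) = 8.1 V.
Levels needed ≥ 8.1/41.1 µV = 197100. 2^18 = 262144 suffices, so N_min = 18.
LSB = 8.1 V / 2^18 = 30.899 µV.
Half an LSB is 15.4 µV.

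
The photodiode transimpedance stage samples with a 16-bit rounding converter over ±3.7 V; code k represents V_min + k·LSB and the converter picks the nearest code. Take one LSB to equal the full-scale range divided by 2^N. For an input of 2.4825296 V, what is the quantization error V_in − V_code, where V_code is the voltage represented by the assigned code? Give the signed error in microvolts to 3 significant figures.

−20.4 µV

Span: 3.7 V − (-3.7 V) = 7.4 V. LSB = 7.4 V / 2^16 ≈ 112.9 µV.
(2.4825296 − (-3.7)) / LSB = 6.1825296 × 65536/7.4 = 54753.8189. Nearest integer: k = 54754.
V_code = -3.7 + (54754/65536) × 7.4 = 2.4825500488 V.
Error = V_in − V_code = 2.4825296 − (2.4825500488) = −20.4 µV.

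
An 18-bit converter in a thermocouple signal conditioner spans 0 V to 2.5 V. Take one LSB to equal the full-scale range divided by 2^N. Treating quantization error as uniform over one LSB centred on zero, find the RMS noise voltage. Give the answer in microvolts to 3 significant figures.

Span = 2.5 V.
One LSB is 2.5 V / 262144 = 9.5367 µV.
σ_q = LSB/√12 = 9.5367 µV/3.4641 = 2.75 µV.

2.75 µV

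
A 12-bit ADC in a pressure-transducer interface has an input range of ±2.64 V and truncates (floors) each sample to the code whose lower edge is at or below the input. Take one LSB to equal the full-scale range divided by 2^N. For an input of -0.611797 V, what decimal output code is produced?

1573

Span: 2.64 V − (-2.64 V) = 5.28 V. LSB = 5.28 V / 2^12 ≈ 1.289 mV.
V_in − V_min = -0.611797 − (-2.64) = 2.028203 V.
Divide by LSB: 2.028203 × 4096/5.28 = 1573.3938.
Truncating gives code 1573.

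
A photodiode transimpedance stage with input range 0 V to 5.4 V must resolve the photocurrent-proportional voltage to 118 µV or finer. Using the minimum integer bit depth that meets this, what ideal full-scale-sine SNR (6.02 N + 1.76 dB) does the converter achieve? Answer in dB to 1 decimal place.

Span = 5.4 V.
Required number of levels: 5.4/118 µV = 45763; smallest N with 2^N ≥ that is 16.
SNR = 6.02 × 16 + 1.76 = 98.08 dB.

98.1 dB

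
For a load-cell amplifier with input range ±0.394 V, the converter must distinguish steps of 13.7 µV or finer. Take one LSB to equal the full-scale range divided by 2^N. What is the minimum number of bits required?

The full-scale span is 0.394 − (-0.394) = 0.788 V.
Required number of levels: 0.788/13.7 µV = 57518; smallest N with 2^N ≥ that is 16.

16 bits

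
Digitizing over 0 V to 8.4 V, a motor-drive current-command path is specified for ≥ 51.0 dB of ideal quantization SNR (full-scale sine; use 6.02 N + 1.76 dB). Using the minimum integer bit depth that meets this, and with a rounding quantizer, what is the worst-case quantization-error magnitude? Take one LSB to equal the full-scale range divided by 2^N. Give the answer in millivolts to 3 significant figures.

Span = 8.4 V.
Solving 6.02 N ≥ 51.0 − 1.76: N ≥ 8.179. Round up → N = 9.
One LSB is 8.4 V / 512 = 16.406 mV.
Half an LSB is 8.20 mV.

8.20 mV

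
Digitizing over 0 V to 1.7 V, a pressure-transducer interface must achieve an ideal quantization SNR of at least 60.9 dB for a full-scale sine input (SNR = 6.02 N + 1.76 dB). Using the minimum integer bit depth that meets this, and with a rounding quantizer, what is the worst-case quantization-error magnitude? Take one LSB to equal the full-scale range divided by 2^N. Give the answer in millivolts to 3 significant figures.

0.830 mV

Span = 1.7 V.
N ≥ (60.9 − 1.76)/6.02 = 9.824 → N_min = 10.
One LSB is 1.7 V / 1024 = 1.6602 mV.
Half an LSB is 0.830 mV.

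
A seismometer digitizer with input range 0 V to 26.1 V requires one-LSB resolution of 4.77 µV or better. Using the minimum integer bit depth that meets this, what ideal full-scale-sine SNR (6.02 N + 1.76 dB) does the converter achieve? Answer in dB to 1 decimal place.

140.2 dB

V_FS = 26.1 V.
26.1 V / 4.77 µV = 5.472e6. Since 2^22 = 4194304 and 2^23 = 8388608, N = 23.
6.02(23) + 1.76 = 140.22 dB.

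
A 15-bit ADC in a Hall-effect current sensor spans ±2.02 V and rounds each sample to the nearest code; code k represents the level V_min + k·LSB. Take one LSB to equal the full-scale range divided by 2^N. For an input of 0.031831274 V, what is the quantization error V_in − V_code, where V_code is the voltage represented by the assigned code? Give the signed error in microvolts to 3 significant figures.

+22.2 µV

Full-scale range = 2.02 V − (-2.02 V) = 4.04 V. LSB = 4.04 V / 2^15 ≈ 123.3 µV.
Position in LSBs: (0.031831274 − (-2.02)) × 32768/4.04 = 16642.1800; rounding gives k = 16642.
V_code = V_min + k × range/2^15 = -2.02 + 16642 × 4.04/32768 = 0.031809082031 V.
Error = V_in − V_code = 0.031831274 − (0.031809082031) = +22.2 µV.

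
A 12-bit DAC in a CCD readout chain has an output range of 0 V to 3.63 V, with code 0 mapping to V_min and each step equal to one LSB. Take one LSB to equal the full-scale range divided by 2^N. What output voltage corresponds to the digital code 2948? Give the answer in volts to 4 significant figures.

Full-scale range = 3.63 V. LSB = 3.63 V / 2^12.
V_out = V_min + code × LSB = 0 V + 2948 × 3.63 V / 4096
      = 0 V + 2.61261 V = 2.61261 V.

2.613 V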